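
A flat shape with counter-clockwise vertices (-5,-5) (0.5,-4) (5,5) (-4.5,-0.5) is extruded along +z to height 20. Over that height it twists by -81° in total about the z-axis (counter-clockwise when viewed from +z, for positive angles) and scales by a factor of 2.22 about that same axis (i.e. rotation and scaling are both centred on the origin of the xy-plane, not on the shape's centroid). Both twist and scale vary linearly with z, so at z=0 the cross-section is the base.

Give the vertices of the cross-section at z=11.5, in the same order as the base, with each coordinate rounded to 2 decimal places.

Cross-section at z=11.5: (-12.03,0.33) (-4.36,-5.30) (12.03,-0.33) (-5.88,4.98)

t = z/height = 11.5/20 = 0.575
s = 1 + (scale-1)·z/height = 1 + (2.22-1)·11.5/20 = 1.701500
θ = twist·z/height = -81°·11.5/20 = -46.5750° = -0.812887 rad
cos θ = 0.687404, sin θ = -0.726275 (intermediates below are computed at full precision and shown rounded to 5 d.p.)
v1: (-5,-5) → rotate → (-7.06840,0.19435) → ×s → (-12.02688,0.33069) → (-12.03,0.33)
v2: (0.5,-4) → rotate → (-2.56140,-3.11276) → ×s → (-4.35822,-5.29635) → (-4.36,-5.30)
v3: (5,5) → rotate → (7.06840,-0.19435) → ×s → (12.02688,-0.33069) → (12.03,-0.33)
v4: (-4.5,-0.5) → rotate → (-3.45646,2.92453) → ×s → (-5.88116,4.97610) → (-5.88,4.98)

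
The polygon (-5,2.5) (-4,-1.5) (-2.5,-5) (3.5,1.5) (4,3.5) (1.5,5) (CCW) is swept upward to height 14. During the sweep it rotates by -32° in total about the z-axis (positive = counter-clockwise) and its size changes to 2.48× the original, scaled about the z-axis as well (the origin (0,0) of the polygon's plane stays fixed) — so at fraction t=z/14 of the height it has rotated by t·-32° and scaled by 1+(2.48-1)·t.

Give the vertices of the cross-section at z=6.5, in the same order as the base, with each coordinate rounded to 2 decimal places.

t = z/height = 6.5/14 = 0.464286
s = 1 + (scale-1)·z/height = 1 + (2.48-1)·6.5/14 = 1.687143
θ = twist·z/height = -32°·6.5/14 = -14.8571° = -0.259306 rad
cos θ = 0.966568, sin θ = -0.256410 (intermediates below are computed at full precision and shown rounded to 5 d.p.)
v1: (-5,2.5) → rotate → (-4.19182,3.69847) → ×s → (-7.07219,6.23985) → (-7.07,6.24)
v2: (-4,-1.5) → rotate → (-4.25089,-0.42421) → ×s → (-7.17185,-0.71571) → (-7.17,-0.72)
v3: (-2.5,-5) → rotate → (-3.69847,-4.19182) → ×s → (-6.23985,-7.07219) → (-6.24,-7.07)
v4: (3.5,1.5) → rotate → (3.76760,0.55242) → ×s → (6.35649,0.93201) → (6.36,0.93)
v5: (4,3.5) → rotate → (4.76371,2.35735) → ×s → (8.03705,3.97718) → (8.04,3.98)
v6: (1.5,5) → rotate → (2.73190,4.44823) → ×s → (4.60911,7.50479) → (4.61,7.50)

Cross-section at z=6.5: (-7.07,6.24) (-7.17,-0.72) (-6.24,-7.07) (6.36,0.93) (8.04,3.98) (4.61,7.50)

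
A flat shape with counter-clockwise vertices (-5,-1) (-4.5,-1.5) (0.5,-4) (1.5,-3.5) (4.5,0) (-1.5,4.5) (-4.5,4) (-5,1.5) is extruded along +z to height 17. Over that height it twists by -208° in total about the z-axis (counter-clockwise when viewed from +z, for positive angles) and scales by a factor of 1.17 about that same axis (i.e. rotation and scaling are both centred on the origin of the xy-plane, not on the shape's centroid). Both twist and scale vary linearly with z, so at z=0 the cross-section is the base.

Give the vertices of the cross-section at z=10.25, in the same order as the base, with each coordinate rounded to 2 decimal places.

t = z/height = 10.25/17 = 0.602941
s = 1 + (scale-1)·z/height = 1 + (1.17-1)·10.25/17 = 1.102500
θ = twist·z/height = -208°·10.25/17 = -125.4118° = -2.188848 rad
cos θ = -0.579449, sin θ = -0.815009 (intermediates below are computed at full precision and shown rounded to 5 d.p.)
v1: (-5,-1) → rotate → (2.08223,4.65449) → ×s → (2.29566,5.13158) → (2.30,5.13)
v2: (-4.5,-1.5) → rotate → (1.38501,4.53671) → ×s → (1.52697,5.00173) → (1.53,5.00)
v3: (0.5,-4) → rotate → (-3.54976,1.91029) → ×s → (-3.91361,2.10609) → (-3.91,2.11)
v4: (1.5,-3.5) → rotate → (-3.72170,0.80556) → ×s → (-4.10318,0.88813) → (-4.10,0.89)
v5: (4.5,0) → rotate → (-2.60752,-3.66754) → ×s → (-2.87479,-4.04346) → (-2.87,-4.04)
v6: (-1.5,4.5) → rotate → (4.53671,-1.38501) → ×s → (5.00173,-1.52697) → (5.00,-1.53)
v7: (-4.5,4) → rotate → (5.86755,1.34975) → ×s → (6.46898,1.48809) → (6.47,1.49)
v8: (-5,1.5) → rotate → (4.11976,3.20587) → ×s → (4.54203,3.53447) → (4.54,3.53)

Cross-section at z=10.25: (2.30,5.13) (1.53,5.00) (-3.91,2.11) (-4.10,0.89) (-2.87,-4.04) (5.00,-1.53) (6.47,1.49) (4.54,3.53)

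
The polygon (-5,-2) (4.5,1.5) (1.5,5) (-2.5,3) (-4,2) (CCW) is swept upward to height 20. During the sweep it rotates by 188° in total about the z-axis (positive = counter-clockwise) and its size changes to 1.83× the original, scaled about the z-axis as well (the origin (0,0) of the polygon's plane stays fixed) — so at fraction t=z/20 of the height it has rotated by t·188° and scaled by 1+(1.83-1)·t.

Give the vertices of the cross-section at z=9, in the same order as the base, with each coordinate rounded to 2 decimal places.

t = z/height = 9/20 = 0.45
s = 1 + (scale-1)·z/height = 1 + (1.83-1)·9/20 = 1.373500
θ = twist·z/height = 188°·9/20 = 84.6000° = 1.476549 rad
cos θ = 0.094108, sin θ = 0.995562 (intermediates below are computed at full precision and shown rounded to 5 d.p.)
v1: (-5,-2) → rotate → (1.52058,-5.16603) → ×s → (2.08852,-7.09554) → (2.09,-7.10)
v2: (4.5,1.5) → rotate → (-1.06986,4.62119) → ×s → (-1.46945,6.34721) → (-1.47,6.35)
v3: (1.5,5) → rotate → (-4.83665,1.96388) → ×s → (-6.64314,2.69740) → (-6.64,2.70)
v4: (-2.5,3) → rotate → (-3.22196,-2.20658) → ×s → (-4.42536,-3.03074) → (-4.43,-3.03)
v5: (-4,2) → rotate → (-2.36756,-3.79403) → ×s → (-3.25184,-5.21110) → (-3.25,-5.21)

Cross-section at z=9: (2.09,-7.10) (-1.47,6.35) (-6.64,2.70) (-4.43,-3.03) (-3.25,-5.21)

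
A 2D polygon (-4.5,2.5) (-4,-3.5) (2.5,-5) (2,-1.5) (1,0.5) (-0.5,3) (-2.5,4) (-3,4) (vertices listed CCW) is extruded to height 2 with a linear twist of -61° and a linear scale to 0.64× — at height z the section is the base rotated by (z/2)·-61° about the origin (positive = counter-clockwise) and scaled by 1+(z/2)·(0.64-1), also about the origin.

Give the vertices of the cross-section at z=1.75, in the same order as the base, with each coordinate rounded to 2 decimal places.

Cross-section at z=1.75: (-0.46,3.50) (-3.56,0.77) (-1.73,-3.42) (-0.01,-1.71) (0.68,-0.35) (1.44,1.50) (1.18,3.01) (0.97,3.28)

t = z/height = 1.75/2 = 0.875
s = 1 + (scale-1)·z/height = 1 + (0.64-1)·1.75/2 = 0.685000
θ = twist·z/height = -61°·1.75/2 = -53.3750° = -0.931569 rad
cos θ = 0.596575, sin θ = -0.802557 (intermediates below are computed at full precision and shown rounded to 5 d.p.)
v1: (-4.5,2.5) → rotate → (-0.67819,5.10295) → ×s → (-0.46456,3.49552) → (-0.46,3.50)
v2: (-4,-3.5) → rotate → (-5.19525,1.12222) → ×s → (-3.55875,0.76872) → (-3.56,0.77)
v3: (2.5,-5) → rotate → (-2.52135,-4.98927) → ×s → (-1.72712,-3.41765) → (-1.73,-3.42)
v4: (2,-1.5) → rotate → (-0.01069,-2.49998) → ×s → (-0.00732,-1.71248) → (-0.01,-1.71)
v5: (1,0.5) → rotate → (0.99785,-0.50427) → ×s → (0.68353,-0.34542) → (0.68,-0.35)
v6: (-0.5,3) → rotate → (2.10938,2.19100) → ×s → (1.44493,1.50084) → (1.44,1.50)
v7: (-2.5,4) → rotate → (1.71879,4.39269) → ×s → (1.17737,3.00900) → (1.18,3.01)
v8: (-3,4) → rotate → (1.42050,4.79397) → ×s → (0.97304,3.28387) → (0.97,3.28)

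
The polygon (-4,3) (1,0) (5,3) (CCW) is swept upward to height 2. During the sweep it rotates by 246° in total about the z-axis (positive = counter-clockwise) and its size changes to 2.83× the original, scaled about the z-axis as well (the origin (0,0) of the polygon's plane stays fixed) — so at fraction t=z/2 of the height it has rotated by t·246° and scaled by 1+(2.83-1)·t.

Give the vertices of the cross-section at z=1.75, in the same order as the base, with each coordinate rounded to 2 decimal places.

t = z/height = 1.75/2 = 0.875
s = 1 + (scale-1)·z/height = 1 + (2.83-1)·1.75/2 = 2.601250
θ = twist·z/height = 246°·1.75/2 = 215.2500° = 3.756821 rad
cos θ = -0.816642, sin θ = -0.577145 (intermediates below are computed at full precision and shown rounded to 5 d.p.)
v1: (-4,3) → rotate → (4.99800,-0.14134) → ×s → (13.00105,-0.36767) → (13.00,-0.37)
v2: (1,0) → rotate → (-0.81664,-0.57715) → ×s → (-2.12429,-1.50130) → (-2.12,-1.50)
v3: (5,3) → rotate → (-2.35177,-5.33565) → ×s → (-6.11755,-13.87936) → (-6.12,-13.88)

Cross-section at z=1.75: (13.00,-0.37) (-2.12,-1.50) (-6.12,-13.88)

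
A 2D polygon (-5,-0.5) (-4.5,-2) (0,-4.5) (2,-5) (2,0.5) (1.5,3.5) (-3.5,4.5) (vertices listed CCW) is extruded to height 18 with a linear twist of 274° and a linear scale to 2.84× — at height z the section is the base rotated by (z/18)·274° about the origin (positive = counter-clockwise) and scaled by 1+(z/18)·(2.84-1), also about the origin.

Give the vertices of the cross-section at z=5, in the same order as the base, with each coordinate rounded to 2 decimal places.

t = z/height = 5/18 = 0.277778
s = 1 + (scale-1)·z/height = 1 + (2.84-1)·5/18 = 1.511111
θ = twist·z/height = 274°·5/18 = 76.1111° = 1.328389 rad
cos θ = 0.240040, sin θ = 0.970763 (intermediates below are computed at full precision and shown rounded to 5 d.p.)
v1: (-5,-0.5) → rotate → (-0.71482,-4.97384) → ×s → (-1.08017,-7.51602) → (-1.08,-7.52)
v2: (-4.5,-2) → rotate → (0.86135,-4.84851) → ×s → (1.30159,-7.32664) → (1.30,-7.33)
v3: (0,-4.5) → rotate → (4.36843,-1.08018) → ×s → (6.60119,-1.63227) → (6.60,-1.63)
v4: (2,-5) → rotate → (5.33389,0.74133) → ×s → (8.06011,1.12023) → (8.06,1.12)
v5: (2,0.5) → rotate → (-0.00530,2.06155) → ×s → (-0.00801,3.11523) → (-0.01,3.12)
v6: (1.5,3.5) → rotate → (-3.03761,2.29628) → ×s → (-4.59017,3.46994) → (-4.59,3.47)
v7: (-3.5,4.5) → rotate → (-5.20857,-2.31749) → ×s → (-7.87073,-3.50199) → (-7.87,-3.50)

Cross-section at z=5: (-1.08,-7.52) (1.30,-7.33) (6.60,-1.63) (8.06,1.12) (-0.01,3.12) (-4.59,3.47) (-7.87,-3.50)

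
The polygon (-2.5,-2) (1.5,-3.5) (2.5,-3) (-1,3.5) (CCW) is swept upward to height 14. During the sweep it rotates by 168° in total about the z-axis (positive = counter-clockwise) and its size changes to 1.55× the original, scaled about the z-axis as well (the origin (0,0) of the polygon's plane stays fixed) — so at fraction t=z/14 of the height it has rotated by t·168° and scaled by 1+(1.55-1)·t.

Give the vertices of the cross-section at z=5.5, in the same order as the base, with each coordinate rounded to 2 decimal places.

t = z/height = 5.5/14 = 0.392857
s = 1 + (scale-1)·z/height = 1 + (1.55-1)·5.5/14 = 1.216071
θ = twist·z/height = 168°·5.5/14 = 66.0000° = 1.151917 rad
cos θ = 0.406737, sin θ = 0.913545 (intermediates below are computed at full precision and shown rounded to 5 d.p.)
v1: (-2.5,-2) → rotate → (0.81025,-3.09734) → ×s → (0.98532,-3.76658) → (0.99,-3.77)
v2: (1.5,-3.5) → rotate → (3.80751,-0.05326) → ×s → (4.63021,-0.06477) → (4.63,-0.06)
v3: (2.5,-3) → rotate → (3.75748,1.06365) → ×s → (4.56936,1.29348) → (4.57,1.29)
v4: (-1,3.5) → rotate → (-3.60415,0.51003) → ×s → (-4.38290,0.62024) → (-4.38,0.62)

Cross-section at z=5.5: (0.99,-3.77) (4.63,-0.06) (4.57,1.29) (-4.38,0.62)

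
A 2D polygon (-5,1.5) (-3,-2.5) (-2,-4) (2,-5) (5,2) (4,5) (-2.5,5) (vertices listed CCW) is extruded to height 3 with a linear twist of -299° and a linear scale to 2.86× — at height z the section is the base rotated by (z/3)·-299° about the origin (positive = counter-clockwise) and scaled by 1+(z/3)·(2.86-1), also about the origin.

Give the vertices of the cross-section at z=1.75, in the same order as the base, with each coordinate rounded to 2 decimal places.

Cross-section at z=1.75: (10.68,-2.10) (5.72,5.80) (3.34,8.71) (-5.16,9.97) (-9.97,-5.16) (-7.29,-11.19) (6.20,-9.87)

t = z/height = 1.75/3 = 0.583333
s = 1 + (scale-1)·z/height = 1 + (2.86-1)·1.75/3 = 2.085000
θ = twist·z/height = -299°·1.75/3 = -174.4167° = -3.044145 rad
cos θ = -0.995256, sin θ = -0.097293 (intermediates below are computed at full precision and shown rounded to 5 d.p.)
v1: (-5,1.5) → rotate → (5.12222,-1.00642) → ×s → (10.67983,-2.09838) → (10.68,-2.10)
v2: (-3,-2.5) → rotate → (2.74253,2.78002) → ×s → (5.71818,5.79634) → (5.72,5.80)
v3: (-2,-4) → rotate → (1.60134,4.17561) → ×s → (3.33879,8.70615) → (3.34,8.71)
v4: (2,-5) → rotate → (-2.47698,4.78169) → ×s → (-5.16450,9.96983) → (-5.16,9.97)
v5: (5,2) → rotate → (-4.78169,-2.47698) → ×s → (-9.96983,-5.16450) → (-9.97,-5.16)
v6: (4,5) → rotate → (-3.49456,-5.36545) → ×s → (-7.28615,-11.18697) → (-7.29,-11.19)
v7: (-2.5,5) → rotate → (2.97461,-4.73305) → ×s → (6.20205,-9.86840) → (6.20,-9.87)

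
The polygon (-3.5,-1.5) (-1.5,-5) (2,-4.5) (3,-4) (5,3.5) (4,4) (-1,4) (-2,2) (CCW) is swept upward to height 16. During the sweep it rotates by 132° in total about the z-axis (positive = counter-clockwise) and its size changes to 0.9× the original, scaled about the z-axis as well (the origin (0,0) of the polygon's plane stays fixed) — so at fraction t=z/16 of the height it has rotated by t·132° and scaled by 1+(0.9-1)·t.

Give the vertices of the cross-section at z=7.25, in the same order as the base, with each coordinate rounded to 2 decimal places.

Cross-section at z=7.25: (-0.44,-3.61) (3.41,-3.64) (4.67,-0.51) (4.74,0.56) (-0.49,5.81) (-1.38,5.22) (-3.78,1.09) (-2.61,-0.69)

t = z/height = 7.25/16 = 0.453125
s = 1 + (scale-1)·z/height = 1 + (0.9-1)·7.25/16 = 0.954688
θ = twist·z/height = 132°·7.25/16 = 59.8125° = 1.043925 rad
cos θ = 0.502831, sin θ = 0.864385 (intermediates below are computed at full precision and shown rounded to 5 d.p.)
v1: (-3.5,-1.5) → rotate → (-0.46333,-3.77959) → ×s → (-0.44234,-3.60833) → (-0.44,-3.61)
v2: (-1.5,-5) → rotate → (3.56768,-3.81073) → ×s → (3.40602,-3.63806) → (3.41,-3.64)
v3: (2,-4.5) → rotate → (4.89539,-0.53397) → ×s → (4.67357,-0.50978) → (4.67,-0.51)
v4: (3,-4) → rotate → (4.96603,0.58183) → ×s → (4.74101,0.55546) → (4.74,0.56)
v5: (5,3.5) → rotate → (-0.51119,6.08183) → ×s → (-0.48803,5.80625) → (-0.49,5.81)
v6: (4,4) → rotate → (-1.44621,5.46886) → ×s → (-1.38068,5.22106) → (-1.38,5.22)
v7: (-1,4) → rotate → (-3.96037,1.14694) → ×s → (-3.78092,1.09497) → (-3.78,1.09)
v8: (-2,2) → rotate → (-2.73443,-0.72311) → ×s → (-2.61053,-0.69034) → (-2.61,-0.69)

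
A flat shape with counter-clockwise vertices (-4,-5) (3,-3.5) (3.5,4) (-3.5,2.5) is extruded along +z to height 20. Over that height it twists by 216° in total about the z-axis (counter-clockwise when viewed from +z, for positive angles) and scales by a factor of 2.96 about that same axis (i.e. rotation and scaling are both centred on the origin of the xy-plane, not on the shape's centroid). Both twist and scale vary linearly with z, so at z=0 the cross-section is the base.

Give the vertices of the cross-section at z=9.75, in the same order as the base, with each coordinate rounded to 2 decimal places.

Cross-section at z=9.75: (11.49,-4.96) (5.05,7.46) (-9.35,4.54) (-2.91,-7.89)

t = z/height = 9.75/20 = 0.4875
s = 1 + (scale-1)·z/height = 1 + (2.96-1)·9.75/20 = 1.955500
θ = twist·z/height = 216°·9.75/20 = 105.3000° = 1.837832 rad
cos θ = -0.263873, sin θ = 0.964557 (intermediates below are computed at full precision and shown rounded to 5 d.p.)
v1: (-4,-5) → rotate → (5.87828,-2.53886) → ×s → (11.49498,-4.96475) → (11.49,-4.96)
v2: (3,-3.5) → rotate → (2.58433,3.81723) → ×s → (5.05366,7.46459) → (5.05,7.46)
v3: (3.5,4) → rotate → (-4.78179,2.32046) → ×s → (-9.35078,4.53766) → (-9.35,4.54)
v4: (-3.5,2.5) → rotate → (-1.48784,-4.03563) → ×s → (-2.90947,-7.89168) → (-2.91,-7.89)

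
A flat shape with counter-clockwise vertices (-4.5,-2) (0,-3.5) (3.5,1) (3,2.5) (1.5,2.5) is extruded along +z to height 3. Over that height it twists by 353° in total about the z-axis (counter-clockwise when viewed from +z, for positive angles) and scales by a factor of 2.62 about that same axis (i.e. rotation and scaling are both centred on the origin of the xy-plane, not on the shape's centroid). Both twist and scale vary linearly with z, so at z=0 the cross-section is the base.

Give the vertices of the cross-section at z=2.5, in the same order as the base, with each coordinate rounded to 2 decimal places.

t = z/height = 2.5/3 = 0.833333
s = 1 + (scale-1)·z/height = 1 + (2.62-1)·2.5/3 = 2.350000
θ = twist·z/height = 353°·2.5/3 = 294.1667° = 5.134177 rad
cos θ = 0.409392, sin θ = -0.912358 (intermediates below are computed at full precision and shown rounded to 5 d.p.)
v1: (-4.5,-2) → rotate → (-3.66698,3.28683) → ×s → (-8.61741,7.72405) → (-8.62,7.72)
v2: (0,-3.5) → rotate → (-3.19325,-1.43287) → ×s → (-7.50415,-3.36725) → (-7.50,-3.37)
v3: (3.5,1) → rotate → (2.34523,-2.78386) → ×s → (5.51129,-6.54208) → (5.51,-6.54)
v4: (3,2.5) → rotate → (3.50907,-1.71359) → ×s → (8.24632,-4.02695) → (8.25,-4.03)
v5: (1.5,2.5) → rotate → (2.89498,-0.34506) → ×s → (6.80321,-0.81088) → (6.80,-0.81)

Cross-section at z=2.5: (-8.62,7.72) (-7.50,-3.37) (5.51,-6.54) (8.25,-4.03) (6.80,-0.81)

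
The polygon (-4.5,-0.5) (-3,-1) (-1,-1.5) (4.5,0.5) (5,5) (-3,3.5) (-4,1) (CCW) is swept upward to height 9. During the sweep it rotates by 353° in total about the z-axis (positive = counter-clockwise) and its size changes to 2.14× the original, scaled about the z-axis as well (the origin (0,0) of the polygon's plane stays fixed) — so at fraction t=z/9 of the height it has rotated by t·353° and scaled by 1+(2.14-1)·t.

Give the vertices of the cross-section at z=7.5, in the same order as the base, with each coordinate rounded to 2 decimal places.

Cross-section at z=7.5: (-4.48,7.61) (-4.17,4.54) (-3.47,0.58) (4.48,-7.61) (12.89,-4.90) (3.83,8.13) (-1.41,7.91)

t = z/height = 7.5/9 = 0.833333
s = 1 + (scale-1)·z/height = 1 + (2.14-1)·7.5/9 = 1.950000
θ = twist·z/height = 353°·7.5/9 = 294.1667° = 5.134177 rad
cos θ = 0.409392, sin θ = -0.912358 (intermediates below are computed at full precision and shown rounded to 5 d.p.)
v1: (-4.5,-0.5) → rotate → (-2.29844,3.90092) → ×s → (-4.48197,7.60679) → (-4.48,7.61)
v2: (-3,-1) → rotate → (-2.14054,2.32768) → ×s → (-4.17404,4.53898) → (-4.17,4.54)
v3: (-1,-1.5) → rotate → (-1.77793,0.29827) → ×s → (-3.46696,0.58163) → (-3.47,0.58)
v4: (4.5,0.5) → rotate → (2.29844,-3.90092) → ×s → (4.48197,-7.60679) → (4.48,-7.61)
v5: (5,5) → rotate → (6.60875,-2.51483) → ×s → (12.88707,-4.90392) → (12.89,-4.90)
v6: (-3,3.5) → rotate → (1.96508,4.16995) → ×s → (3.83190,8.13140) → (3.83,8.13)
v7: (-4,1) → rotate → (-0.72521,4.05883) → ×s → (-1.41416,7.91471) → (-1.41,7.91)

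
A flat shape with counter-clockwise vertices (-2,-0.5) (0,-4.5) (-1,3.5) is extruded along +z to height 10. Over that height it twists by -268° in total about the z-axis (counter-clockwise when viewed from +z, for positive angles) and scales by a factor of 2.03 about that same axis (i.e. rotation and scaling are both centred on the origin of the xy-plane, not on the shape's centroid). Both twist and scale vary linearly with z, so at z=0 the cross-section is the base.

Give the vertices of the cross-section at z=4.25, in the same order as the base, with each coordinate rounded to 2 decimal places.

Cross-section at z=4.25: (0.51,2.92) (-5.92,2.62) (5.18,-0.72)

t = z/height = 4.25/10 = 0.425
s = 1 + (scale-1)·z/height = 1 + (2.03-1)·4.25/10 = 1.437750
θ = twist·z/height = -268°·4.25/10 = -113.9000° = -1.987930 rad
cos θ = -0.405142, sin θ = -0.914254 (intermediates below are computed at full precision and shown rounded to 5 d.p.)
v1: (-2,-0.5) → rotate → (0.35316,2.03108) → ×s → (0.50775,2.92018) → (0.51,2.92)
v2: (0,-4.5) → rotate → (-4.11414,1.82314) → ×s → (-5.91511,2.62122) → (-5.92,2.62)
v3: (-1,3.5) → rotate → (3.60503,-0.50374) → ×s → (5.18313,-0.72425) → (5.18,-0.72)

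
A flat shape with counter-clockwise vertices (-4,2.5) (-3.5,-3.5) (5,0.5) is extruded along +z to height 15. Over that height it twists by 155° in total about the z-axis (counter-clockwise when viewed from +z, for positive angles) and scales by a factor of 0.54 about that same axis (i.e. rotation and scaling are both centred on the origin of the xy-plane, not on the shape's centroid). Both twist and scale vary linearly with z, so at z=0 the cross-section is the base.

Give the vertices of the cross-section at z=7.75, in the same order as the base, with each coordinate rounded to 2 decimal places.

t = z/height = 7.75/15 = 0.516667
s = 1 + (scale-1)·z/height = 1 + (0.54-1)·7.75/15 = 0.762333
θ = twist·z/height = 155°·7.75/15 = 80.0833° = 1.397718 rad
cos θ = 0.172216, sin θ = 0.985059 (intermediates below are computed at full precision and shown rounded to 5 d.p.)
v1: (-4,2.5) → rotate → (-3.15151,-3.50970) → ×s → (-2.40250,-2.67556) → (-2.40,-2.68)
v2: (-3.5,-3.5) → rotate → (2.84495,-4.05046) → ×s → (2.16880,-3.08780) → (2.17,-3.09)
v3: (5,0.5) → rotate → (0.36855,5.01140) → ×s → (0.28096,3.82036) → (0.28,3.82)

Cross-section at z=7.75: (-2.40,-2.68) (2.17,-3.09) (0.28,3.82)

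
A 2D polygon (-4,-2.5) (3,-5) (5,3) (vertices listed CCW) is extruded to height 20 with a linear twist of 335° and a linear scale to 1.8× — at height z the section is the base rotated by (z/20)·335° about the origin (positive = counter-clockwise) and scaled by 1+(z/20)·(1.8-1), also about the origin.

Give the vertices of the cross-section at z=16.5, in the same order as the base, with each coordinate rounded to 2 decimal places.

t = z/height = 16.5/20 = 0.825
s = 1 + (scale-1)·z/height = 1 + (1.8-1)·16.5/20 = 1.660000
θ = twist·z/height = 335°·16.5/20 = 276.3750° = 4.823654 rad
cos θ = 0.111035, sin θ = -0.993816 (intermediates below are computed at full precision and shown rounded to 5 d.p.)
v1: (-4,-2.5) → rotate → (-2.92868,3.69768) → ×s → (-4.86161,6.13814) → (-4.86,6.14)
v2: (3,-5) → rotate → (-4.63598,-3.53663) → ×s → (-7.69572,-5.87080) → (-7.70,-5.87)
v3: (5,3) → rotate → (3.53663,-4.63598) → ×s → (5.87080,-7.69572) → (5.87,-7.70)

Cross-section at z=16.5: (-4.86,6.14) (-7.70,-5.87) (5.87,-7.70)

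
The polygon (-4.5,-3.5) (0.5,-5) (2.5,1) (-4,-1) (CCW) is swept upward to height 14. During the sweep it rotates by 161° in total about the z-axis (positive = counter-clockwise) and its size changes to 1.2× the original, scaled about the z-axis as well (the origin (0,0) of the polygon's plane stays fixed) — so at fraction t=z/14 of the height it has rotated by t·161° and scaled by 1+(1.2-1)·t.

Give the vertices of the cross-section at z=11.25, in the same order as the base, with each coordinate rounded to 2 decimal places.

t = z/height = 11.25/14 = 0.803571
s = 1 + (scale-1)·z/height = 1 + (1.2-1)·11.25/14 = 1.160714
θ = twist·z/height = 161°·11.25/14 = 129.3750° = 2.258020 rad
cos θ = -0.634393, sin θ = 0.773010 (intermediates below are computed at full precision and shown rounded to 5 d.p.)
v1: (-4.5,-3.5) → rotate → (5.56031,-1.25817) → ×s → (6.45393,-1.46038) → (6.45,-1.46)
v2: (0.5,-5) → rotate → (3.54786,3.55847) → ×s → (4.11805,4.13037) → (4.12,4.13)
v3: (2.5,1) → rotate → (-2.35899,1.29813) → ×s → (-2.73812,1.50676) → (-2.74,1.51)
v4: (-4,-1) → rotate → (3.31058,-2.45765) → ×s → (3.84264,-2.85263) → (3.84,-2.85)

Cross-section at z=11.25: (6.45,-1.46) (4.12,4.13) (-2.74,1.51) (3.84,-2.85)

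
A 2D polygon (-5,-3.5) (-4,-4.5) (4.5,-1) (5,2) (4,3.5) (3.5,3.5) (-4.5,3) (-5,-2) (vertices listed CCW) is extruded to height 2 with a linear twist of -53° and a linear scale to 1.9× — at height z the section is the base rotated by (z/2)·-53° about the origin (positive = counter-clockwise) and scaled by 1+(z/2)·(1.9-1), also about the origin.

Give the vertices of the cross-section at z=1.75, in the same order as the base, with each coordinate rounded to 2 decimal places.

Cross-section at z=1.75: (-10.70,2.15) (-10.76,-0.37) (4.26,-7.06) (8.75,-4.00) (9.46,-0.86) (8.85,-0.21) (-1.67,9.52) (-8.75,4.00)

t = z/height = 1.75/2 = 0.875
s = 1 + (scale-1)·z/height = 1 + (1.9-1)·1.75/2 = 1.787500
θ = twist·z/height = -53°·1.75/2 = -46.3750° = -0.809396 rad
cos θ = 0.689935, sin θ = -0.723871 (intermediates below are computed at full precision and shown rounded to 5 d.p.)
v1: (-5,-3.5) → rotate → (-5.98323,1.20458) → ×s → (-10.69502,2.15319) → (-10.70,2.15)
v2: (-4,-4.5) → rotate → (-6.01716,-0.20923) → ×s → (-10.75567,-0.37399) → (-10.76,-0.37)
v3: (4.5,-1) → rotate → (2.38084,-3.94735) → ×s → (4.25575,-7.05590) → (4.26,-7.06)
v4: (5,2) → rotate → (4.89742,-2.23948) → ×s → (8.75414,-4.00308) → (8.75,-4.00)
v5: (4,3.5) → rotate → (5.29329,-0.48071) → ×s → (9.46176,-0.85927) → (9.46,-0.86)
v6: (3.5,3.5) → rotate → (4.94832,-0.11877) → ×s → (8.84513,-0.21231) → (8.85,-0.21)
v7: (-4.5,3) → rotate → (-0.93310,5.32723) → ×s → (-1.66791,9.52242) → (-1.67,9.52)
v8: (-5,-2) → rotate → (-4.89742,2.23948) → ×s → (-8.75414,4.00308) → (-8.75,4.00)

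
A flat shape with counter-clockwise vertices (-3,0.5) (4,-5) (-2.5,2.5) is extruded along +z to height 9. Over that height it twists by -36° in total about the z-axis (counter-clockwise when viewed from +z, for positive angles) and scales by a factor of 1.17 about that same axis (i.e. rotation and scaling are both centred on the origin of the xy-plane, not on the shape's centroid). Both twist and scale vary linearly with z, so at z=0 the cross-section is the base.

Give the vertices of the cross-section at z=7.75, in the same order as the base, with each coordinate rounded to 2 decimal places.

Cross-section at z=7.75: (-2.65,2.26) (0.98,-7.27) (-0.98,3.93)

t = z/height = 7.75/9 = 0.861111
s = 1 + (scale-1)·z/height = 1 + (1.17-1)·7.75/9 = 1.146389
θ = twist·z/height = -36°·7.75/9 = -31.0000° = -0.541052 rad
cos θ = 0.857167, sin θ = -0.515038 (intermediates below are computed at full precision and shown rounded to 5 d.p.)
v1: (-3,0.5) → rotate → (-2.31398,1.97370) → ×s → (-2.65272,2.26263) → (-2.65,2.26)
v2: (4,-5) → rotate → (0.85348,-6.34599) → ×s → (0.97842,-7.27497) → (0.98,-7.27)
v3: (-2.5,2.5) → rotate → (-0.85532,3.43051) → ×s → (-0.98053,3.93270) → (-0.98,3.93)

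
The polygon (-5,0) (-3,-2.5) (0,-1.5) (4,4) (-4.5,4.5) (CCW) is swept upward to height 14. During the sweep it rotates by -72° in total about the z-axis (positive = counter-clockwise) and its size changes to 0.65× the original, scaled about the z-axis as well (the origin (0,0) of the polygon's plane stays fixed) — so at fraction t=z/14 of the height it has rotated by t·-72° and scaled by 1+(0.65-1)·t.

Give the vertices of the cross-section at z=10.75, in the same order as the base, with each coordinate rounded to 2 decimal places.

t = z/height = 10.75/14 = 0.767857
s = 1 + (scale-1)·z/height = 1 + (0.65-1)·10.75/14 = 0.731250
θ = twist·z/height = -72°·10.75/14 = -55.2857° = -0.964918 rad
cos θ = 0.569484, sin θ = -0.822002 (intermediates below are computed at full precision and shown rounded to 5 d.p.)
v1: (-5,0) → rotate → (-2.84742,4.11001) → ×s → (-2.08218,3.00545) → (-2.08,3.01)
v2: (-3,-2.5) → rotate → (-3.76346,1.04229) → ×s → (-2.75203,0.76218) → (-2.75,0.76)
v3: (0,-1.5) → rotate → (-1.23300,-0.85423) → ×s → (-0.90163,-0.62465) → (-0.90,-0.62)
v4: (4,4) → rotate → (5.56595,-1.01007) → ×s → (4.07010,-0.73861) → (4.07,-0.74)
v5: (-4.5,4.5) → rotate → (1.13633,6.26169) → ×s → (0.83094,4.57886) → (0.83,4.58)

Cross-section at z=10.75: (-2.08,3.01) (-2.75,0.76) (-0.90,-0.62) (4.07,-0.74) (0.83,4.58)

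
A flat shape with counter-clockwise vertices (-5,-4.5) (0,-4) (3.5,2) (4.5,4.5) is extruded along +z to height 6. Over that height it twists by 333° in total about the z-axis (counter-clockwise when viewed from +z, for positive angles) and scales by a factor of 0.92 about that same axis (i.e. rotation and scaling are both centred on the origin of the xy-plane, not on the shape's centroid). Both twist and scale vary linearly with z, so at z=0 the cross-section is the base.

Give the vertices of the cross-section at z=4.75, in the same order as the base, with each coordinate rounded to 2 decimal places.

t = z/height = 4.75/6 = 0.791667
s = 1 + (scale-1)·z/height = 1 + (0.92-1)·4.75/6 = 0.936667
θ = twist·z/height = 333°·4.75/6 = 263.6250° = 4.601124 rad
cos θ = -0.111035, sin θ = -0.993816 (intermediates below are computed at full precision and shown rounded to 5 d.p.)
v1: (-5,-4.5) → rotate → (-3.91700,5.46874) → ×s → (-3.66892,5.12239) → (-3.67,5.12)
v2: (0,-4) → rotate → (-3.97527,0.44414) → ×s → (-3.72350,0.41601) → (-3.72,0.42)
v3: (3.5,2) → rotate → (1.59901,-3.70043) → ×s → (1.49774,-3.46607) → (1.50,-3.47)
v4: (4.5,4.5) → rotate → (3.97252,-4.97183) → ×s → (3.72092,-4.65695) → (3.72,-4.66)

Cross-section at z=4.75: (-3.67,5.12) (-3.72,0.42) (1.50,-3.47) (3.72,-4.66)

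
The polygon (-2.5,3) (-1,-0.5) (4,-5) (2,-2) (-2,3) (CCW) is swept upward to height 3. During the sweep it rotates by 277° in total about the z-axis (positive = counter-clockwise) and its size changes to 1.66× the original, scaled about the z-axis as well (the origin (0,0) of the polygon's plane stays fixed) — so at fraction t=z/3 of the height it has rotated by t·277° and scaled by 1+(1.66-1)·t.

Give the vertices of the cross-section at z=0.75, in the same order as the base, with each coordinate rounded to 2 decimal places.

t = z/height = 0.75/3 = 0.25
s = 1 + (scale-1)·z/height = 1 + (1.66-1)·0.75/3 = 1.165000
θ = twist·z/height = 277°·0.75/3 = 69.2500° = 1.208641 rad
cos θ = 0.354291, sin θ = 0.935135 (intermediates below are computed at full precision and shown rounded to 5 d.p.)
v1: (-2.5,3) → rotate → (-3.69113,-1.27496) → ×s → (-4.30017,-1.48533) → (-4.30,-1.49)
v2: (-1,-0.5) → rotate → (0.11328,-1.11228) → ×s → (0.13197,-1.29581) → (0.13,-1.30)
v3: (4,-5) → rotate → (6.09284,1.96909) → ×s → (7.09816,2.29398) → (7.10,2.29)
v4: (2,-2) → rotate → (2.57885,1.16169) → ×s → (3.00436,1.35337) → (3.00,1.35)
v5: (-2,3) → rotate → (-3.51399,-0.80740) → ×s → (-4.09380,-0.94062) → (-4.09,-0.94)

Cross-section at z=0.75: (-4.30,-1.49) (0.13,-1.30) (7.10,2.29) (3.00,1.35) (-4.09,-0.94)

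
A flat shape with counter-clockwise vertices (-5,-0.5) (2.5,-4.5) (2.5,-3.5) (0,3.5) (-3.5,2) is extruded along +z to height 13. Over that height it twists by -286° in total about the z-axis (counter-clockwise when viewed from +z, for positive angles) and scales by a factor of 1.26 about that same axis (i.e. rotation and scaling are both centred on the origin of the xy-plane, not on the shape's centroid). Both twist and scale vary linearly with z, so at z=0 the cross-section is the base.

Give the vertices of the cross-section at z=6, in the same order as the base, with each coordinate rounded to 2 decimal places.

Cross-section at z=6: (3.33,4.54) (-5.62,1.29) (-4.79,0.54) (2.91,-2.62) (4.29,1.41)

t = z/height = 6/13 = 0.461538
s = 1 + (scale-1)·z/height = 1 + (1.26-1)·6/13 = 1.120000
θ = twist·z/height = -286°·6/13 = -132.0000° = -2.303835 rad
cos θ = -0.669131, sin θ = -0.743145 (intermediates below are computed at full precision and shown rounded to 5 d.p.)
v1: (-5,-0.5) → rotate → (2.97408,4.05029) → ×s → (3.33097,4.53632) → (3.33,4.54)
v2: (2.5,-4.5) → rotate → (-5.01698,1.15323) → ×s → (-5.61902,1.29161) → (-5.62,1.29)
v3: (2.5,-3.5) → rotate → (-4.27383,0.48410) → ×s → (-4.78669,0.54219) → (-4.79,0.54)
v4: (0,3.5) → rotate → (2.60101,-2.34196) → ×s → (2.91313,-2.62299) → (2.91,-2.62)
v5: (-3.5,2) → rotate → (3.82825,1.26275) → ×s → (4.28764,1.41428) → (4.29,1.41)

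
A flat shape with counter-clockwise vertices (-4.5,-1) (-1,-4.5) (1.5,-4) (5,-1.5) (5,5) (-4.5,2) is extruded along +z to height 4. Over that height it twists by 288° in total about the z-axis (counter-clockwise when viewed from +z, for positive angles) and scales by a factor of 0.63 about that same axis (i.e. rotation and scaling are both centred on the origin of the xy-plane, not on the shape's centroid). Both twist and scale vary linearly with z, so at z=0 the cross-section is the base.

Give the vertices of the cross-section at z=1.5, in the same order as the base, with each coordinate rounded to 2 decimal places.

t = z/height = 1.5/4 = 0.375
s = 1 + (scale-1)·z/height = 1 + (0.63-1)·1.5/4 = 0.861250
θ = twist·z/height = 288°·1.5/4 = 108.0000° = 1.884956 rad
cos θ = -0.309017, sin θ = 0.951057 (intermediates below are computed at full precision and shown rounded to 5 d.p.)
v1: (-4.5,-1) → rotate → (2.34163,-3.97074) → ×s → (2.01673,-3.41980) → (2.02,-3.42)
v2: (-1,-4.5) → rotate → (4.58877,0.43952) → ×s → (3.95208,0.37854) → (3.95,0.38)
v3: (1.5,-4) → rotate → (3.34070,2.66265) → ×s → (2.87718,2.29321) → (2.88,2.29)
v4: (5,-1.5) → rotate → (-0.11850,5.21881) → ×s → (-0.10206,4.49470) → (-0.10,4.49)
v5: (5,5) → rotate → (-6.30037,3.21020) → ×s → (-5.42619,2.76478) → (-5.43,2.76)
v6: (-4.5,2) → rotate → (-0.51154,-4.89779) → ×s → (-0.44056,-4.21822) → (-0.44,-4.22)

Cross-section at z=1.5: (2.02,-3.42) (3.95,0.38) (2.88,2.29) (-0.10,4.49) (-5.43,2.76) (-0.44,-4.22)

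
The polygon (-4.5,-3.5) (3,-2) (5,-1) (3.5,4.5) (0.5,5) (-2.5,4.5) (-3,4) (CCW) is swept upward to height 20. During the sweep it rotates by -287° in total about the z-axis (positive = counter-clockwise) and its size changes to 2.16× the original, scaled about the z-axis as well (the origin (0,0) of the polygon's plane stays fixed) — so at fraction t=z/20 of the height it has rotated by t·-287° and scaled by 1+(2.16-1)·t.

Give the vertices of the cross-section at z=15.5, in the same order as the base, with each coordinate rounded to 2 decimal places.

Cross-section at z=15.5: (10.79,-0.86) (-1.64,6.65) (-5.73,7.81) (-10.67,-1.82) (-7.11,-6.37) (-2.26,-9.51) (-0.92,-9.45)

t = z/height = 15.5/20 = 0.775
s = 1 + (scale-1)·z/height = 1 + (2.16-1)·15.5/20 = 1.899000
θ = twist·z/height = -287°·15.5/20 = -222.4250° = -3.882049 rad
cos θ = -0.738161, sin θ = 0.674625 (intermediates below are computed at full precision and shown rounded to 5 d.p.)
v1: (-4.5,-3.5) → rotate → (5.68291,-0.45225) → ×s → (10.79185,-0.85882) → (10.79,-0.86)
v2: (3,-2) → rotate → (-0.86523,3.50020) → ×s → (-1.64308,6.64687) → (-1.64,6.65)
v3: (5,-1) → rotate → (-3.01618,4.11128) → ×s → (-5.72773,7.80733) → (-5.73,7.81)
v4: (3.5,4.5) → rotate → (-5.61937,-0.96054) → ×s → (-10.67119,-1.82406) → (-10.67,-1.82)
v5: (0.5,5) → rotate → (-3.74220,-3.35349) → ×s → (-7.10644,-6.36828) → (-7.11,-6.37)
v6: (-2.5,4.5) → rotate → (-1.19041,-5.00829) → ×s → (-2.26058,-9.51074) → (-2.26,-9.51)
v7: (-3,4) → rotate → (-0.48401,-4.97652) → ×s → (-0.91914,-9.45041) → (-0.92,-9.45)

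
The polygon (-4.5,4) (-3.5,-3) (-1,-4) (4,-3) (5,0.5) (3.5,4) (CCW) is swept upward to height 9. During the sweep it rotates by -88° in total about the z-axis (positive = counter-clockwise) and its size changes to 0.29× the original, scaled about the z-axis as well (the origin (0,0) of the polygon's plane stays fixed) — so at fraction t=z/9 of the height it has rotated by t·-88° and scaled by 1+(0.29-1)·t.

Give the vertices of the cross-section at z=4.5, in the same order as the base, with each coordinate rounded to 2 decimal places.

Cross-section at z=4.5: (-0.30,3.87) (-2.97,0.18) (-2.26,-1.41) (0.51,-3.18) (2.54,-2.01) (3.42,0.29)

t = z/height = 4.5/9 = 0.5
s = 1 + (scale-1)·z/height = 1 + (0.29-1)·4.5/9 = 0.645000
θ = twist·z/height = -88°·4.5/9 = -44.0000° = -0.767945 rad
cos θ = 0.719340, sin θ = -0.694658 (intermediates below are computed at full precision and shown rounded to 5 d.p.)
v1: (-4.5,4) → rotate → (-0.45840,6.00332) → ×s → (-0.29567,3.87214) → (-0.30,3.87)
v2: (-3.5,-3) → rotate → (-4.60166,0.27328) → ×s → (-2.96807,0.17627) → (-2.97,0.18)
v3: (-1,-4) → rotate → (-3.49797,-2.18270) → ×s → (-2.25619,-1.40784) → (-2.26,-1.41)
v4: (4,-3) → rotate → (0.79338,-4.93665) → ×s → (0.51173,-3.18414) → (0.51,-3.18)
v5: (5,0.5) → rotate → (3.94403,-3.11362) → ×s → (2.54390,-2.00829) → (2.54,-2.01)
v6: (3.5,4) → rotate → (5.29632,0.44605) → ×s → (3.41613,0.28771) → (3.42,0.29)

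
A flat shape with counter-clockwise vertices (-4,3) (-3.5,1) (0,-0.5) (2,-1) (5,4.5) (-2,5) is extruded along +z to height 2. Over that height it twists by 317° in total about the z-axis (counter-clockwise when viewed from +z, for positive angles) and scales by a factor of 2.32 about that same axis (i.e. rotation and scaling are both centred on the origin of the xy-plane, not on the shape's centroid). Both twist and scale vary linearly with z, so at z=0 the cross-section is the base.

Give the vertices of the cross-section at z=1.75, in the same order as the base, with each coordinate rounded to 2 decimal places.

t = z/height = 1.75/2 = 0.875
s = 1 + (scale-1)·z/height = 1 + (2.32-1)·1.75/2 = 2.155000
θ = twist·z/height = 317°·1.75/2 = 277.3750° = 4.841107 rad
cos θ = 0.128363, sin θ = -0.991727 (intermediates below are computed at full precision and shown rounded to 5 d.p.)
v1: (-4,3) → rotate → (2.46173,4.35200) → ×s → (5.30503,9.37856) → (5.31,9.38)
v2: (-3.5,1) → rotate → (0.54246,3.59941) → ×s → (1.16900,7.75672) → (1.17,7.76)
v3: (0,-0.5) → rotate → (-0.49586,-0.06418) → ×s → (-1.06859,-0.13831) → (-1.07,-0.14)
v4: (2,-1) → rotate → (-0.73500,-2.11182) → ×s → (-1.58393,-4.55097) → (-1.58,-4.55)
v5: (5,4.5) → rotate → (5.10459,-4.38100) → ×s → (11.00039,-9.44106) → (11.00,-9.44)
v6: (-2,5) → rotate → (4.70191,2.62527) → ×s → (10.13262,5.65745) → (10.13,5.66)

Cross-section at z=1.75: (5.31,9.38) (1.17,7.76) (-1.07,-0.14) (-1.58,-4.55) (11.00,-9.44) (10.13,5.66)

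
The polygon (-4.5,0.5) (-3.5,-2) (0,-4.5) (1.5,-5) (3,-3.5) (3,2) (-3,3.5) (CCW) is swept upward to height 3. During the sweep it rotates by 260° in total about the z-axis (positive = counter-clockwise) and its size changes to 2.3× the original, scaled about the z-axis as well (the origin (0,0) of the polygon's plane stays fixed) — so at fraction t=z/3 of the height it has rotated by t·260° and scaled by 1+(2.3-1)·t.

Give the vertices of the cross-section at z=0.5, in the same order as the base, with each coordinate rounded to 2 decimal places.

t = z/height = 0.5/3 = 0.166667
s = 1 + (scale-1)·z/height = 1 + (2.3-1)·0.5/3 = 1.216667
θ = twist·z/height = 260°·0.5/3 = 43.3333° = 0.756309 rad
cos θ = 0.727374, sin θ = 0.686242 (intermediates below are computed at full precision and shown rounded to 5 d.p.)
v1: (-4.5,0.5) → rotate → (-3.61630,-2.72440) → ×s → (-4.39983,-3.31469) → (-4.40,-3.31)
v2: (-3.5,-2) → rotate → (-1.17332,-3.85659) → ×s → (-1.42754,-4.69219) → (-1.43,-4.69)
v3: (0,-4.5) → rotate → (3.08809,-3.27318) → ×s → (3.75717,-3.98237) → (3.76,-3.98)
v4: (1.5,-5) → rotate → (4.52227,-2.60751) → ×s → (5.50209,-3.17247) → (5.50,-3.17)
v5: (3,-3.5) → rotate → (4.58397,-0.48708) → ×s → (5.57716,-0.59262) → (5.58,-0.59)
v6: (3,2) → rotate → (0.80964,3.51347) → ×s → (0.98506,4.27472) → (0.99,4.27)
v7: (-3,3.5) → rotate → (-4.58397,0.48708) → ×s → (-5.57716,0.59262) → (-5.58,0.59)

Cross-section at z=0.5: (-4.40,-3.31) (-1.43,-4.69) (3.76,-3.98) (5.50,-3.17) (5.58,-0.59) (0.99,4.27) (-5.58,0.59)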